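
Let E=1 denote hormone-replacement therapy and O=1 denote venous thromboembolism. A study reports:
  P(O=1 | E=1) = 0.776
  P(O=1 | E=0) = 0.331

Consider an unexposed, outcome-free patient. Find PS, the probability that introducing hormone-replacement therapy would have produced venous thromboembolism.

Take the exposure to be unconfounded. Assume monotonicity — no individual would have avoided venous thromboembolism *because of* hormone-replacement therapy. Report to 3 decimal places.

PS ≈ 0.665

Let p₁ = 0.776, p₀ = 0.331.
Under exogeneity and monotonicity, PS = (p₁ − p₀) / (1 − p₀).
PS = (0.776 − 0.331) / (1 − 0.331) = 0.445 / 0.669 ≈ 0.6652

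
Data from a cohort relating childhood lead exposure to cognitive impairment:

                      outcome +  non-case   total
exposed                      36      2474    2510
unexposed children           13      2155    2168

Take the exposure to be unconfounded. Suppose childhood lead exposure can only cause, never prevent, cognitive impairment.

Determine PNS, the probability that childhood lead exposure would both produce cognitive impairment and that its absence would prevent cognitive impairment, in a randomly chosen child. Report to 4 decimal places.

p₁ = P(outcome | exposed) = 36/2510 = 0.014343
p₀ = P(outcome | unexposed) = 13/2168 = 0.0059963
Under exogeneity and monotonicity, PNS = p₁ − p₀.
PNS = 0.014343 − 0.0059963 = 0.0083463

PNS ≈ 0.0083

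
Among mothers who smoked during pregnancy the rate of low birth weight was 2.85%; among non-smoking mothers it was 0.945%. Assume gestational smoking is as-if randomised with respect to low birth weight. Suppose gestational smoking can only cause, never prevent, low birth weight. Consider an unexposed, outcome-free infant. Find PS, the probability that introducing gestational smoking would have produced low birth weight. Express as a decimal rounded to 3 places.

p₁ = 0.0285, p₀ = 0.00945.
Under exogeneity and monotonicity, PS = (p₁ − p₀) / (1 − p₀).
PS = (0.0285 − 0.00945) / (1 − 0.00945) = 0.01905 / 0.99055 ≈ 0.0192

PS ≈ 0.019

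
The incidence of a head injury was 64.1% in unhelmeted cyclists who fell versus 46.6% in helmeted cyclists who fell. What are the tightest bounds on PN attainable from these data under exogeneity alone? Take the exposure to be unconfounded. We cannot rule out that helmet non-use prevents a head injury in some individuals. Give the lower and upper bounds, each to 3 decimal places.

p₁ = 0.641, p₀ = 0.466.
Under exogeneity alone the bounds on PN are max{0,(p₁−p₀)/p₁} ≤ PN ≤ min{1,(1−p₀)/p₁}.
  lower = (p₁ − p₀)/p₁ = 0.175 / 0.641 ≈ 0.2730
  upper = min{1, (1 − p₀)/p₁} = 0.534 / 0.641 ≈ 0.8331

0.273 ≤ PN ≤ 0.833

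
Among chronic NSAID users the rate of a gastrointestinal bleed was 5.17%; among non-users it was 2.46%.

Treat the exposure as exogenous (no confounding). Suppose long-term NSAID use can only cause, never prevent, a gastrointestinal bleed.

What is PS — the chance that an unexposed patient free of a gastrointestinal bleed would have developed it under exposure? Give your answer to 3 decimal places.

PS ≈ 0.028

p₁ = 0.0517, p₀ = 0.0246.
Under exogeneity and monotonicity, PS = (p₁ − p₀) / (1 − p₀).
PS = (0.0517 − 0.0246) / (1 − 0.0246) = 0.0271 / 0.9754 ≈ 0.0278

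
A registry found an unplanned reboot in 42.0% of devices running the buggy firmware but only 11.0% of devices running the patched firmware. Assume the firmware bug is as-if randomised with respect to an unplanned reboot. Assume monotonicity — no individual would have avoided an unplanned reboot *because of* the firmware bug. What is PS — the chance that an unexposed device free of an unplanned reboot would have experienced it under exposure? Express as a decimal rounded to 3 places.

PS ≈ 0.348

p₁ = 0.42, p₀ = 0.11.
Under exogeneity and monotonicity, PS = (p₁ − p₀) / (1 − p₀).
PS = (0.42 − 0.11) / (1 − 0.11) = 0.31 / 0.89 ≈ 0.3483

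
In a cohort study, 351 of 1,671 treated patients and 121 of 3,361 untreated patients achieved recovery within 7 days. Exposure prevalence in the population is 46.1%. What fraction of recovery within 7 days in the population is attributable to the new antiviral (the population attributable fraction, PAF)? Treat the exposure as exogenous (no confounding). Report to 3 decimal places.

p₁ = P(outcome | exposed) = 351/1671 = 0.21005
p₀ = P(outcome | unexposed) = 121/3361 = 0.036001
Overall risk P(Y=1) = π·p₁ + (1−π)·p₀ = 0.461×0.21005 + 0.539×0.036001 = 0.11624.
Under exogeneity, PAF = [P(Y=1) − p₀] / P(Y=1).
PAF = (0.11624 − 0.036001) / 0.11624 ≈ 0.6903

PAF ≈ 0.690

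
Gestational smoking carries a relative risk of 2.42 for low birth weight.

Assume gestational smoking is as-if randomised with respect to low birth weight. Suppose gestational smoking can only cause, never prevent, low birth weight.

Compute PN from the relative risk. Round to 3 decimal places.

PN ≈ 0.587

Under exogeneity and monotonicity, PN = (RR − 1) / RR = 1 − 1/RR.
PN = (2.42 − 1) / 2.42 = 1.42 / 2.42 ≈ 0.5868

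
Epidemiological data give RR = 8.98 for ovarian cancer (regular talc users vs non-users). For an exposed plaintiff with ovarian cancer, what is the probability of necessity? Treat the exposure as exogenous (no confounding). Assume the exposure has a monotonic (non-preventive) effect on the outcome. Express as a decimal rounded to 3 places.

Under exogeneity and monotonicity, PN = (RR − 1) / RR = 1 − 1/RR.
PN = (8.98 − 1) / 8.98 = 7.98 / 8.98 ≈ 0.8886

PN ≈ 0.889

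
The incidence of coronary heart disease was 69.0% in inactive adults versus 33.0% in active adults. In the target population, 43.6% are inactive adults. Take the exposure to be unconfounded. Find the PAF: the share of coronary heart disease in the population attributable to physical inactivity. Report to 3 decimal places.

PAF ≈ 0.322

p₁ = 0.69, p₀ = 0.33.
Overall risk P(Y=1) = π·p₁ + (1−π)·p₀ = 0.436×0.69 + 0.564×0.33 = 0.48696.
Under exogeneity, PAF = [P(Y=1) − p₀] / P(Y=1).
PAF = (0.48696 − 0.33) / 0.48696 ≈ 0.3223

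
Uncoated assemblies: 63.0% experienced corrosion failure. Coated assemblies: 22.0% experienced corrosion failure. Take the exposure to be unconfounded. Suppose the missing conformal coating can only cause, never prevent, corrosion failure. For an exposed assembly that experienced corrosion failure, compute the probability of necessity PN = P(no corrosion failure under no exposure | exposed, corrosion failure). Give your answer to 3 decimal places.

p₁ = 0.63, p₀ = 0.22.
Under exogeneity and monotonicity, PN = (p₁ − p₀) / p₁.
PN = (0.63 − 0.22) / 0.63 = 0.41 / 0.63 ≈ 0.6508

PN ≈ 0.651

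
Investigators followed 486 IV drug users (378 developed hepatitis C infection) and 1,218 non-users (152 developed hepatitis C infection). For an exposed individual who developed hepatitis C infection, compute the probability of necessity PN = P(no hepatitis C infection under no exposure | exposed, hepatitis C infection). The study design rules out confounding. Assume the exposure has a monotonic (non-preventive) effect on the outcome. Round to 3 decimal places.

PN ≈ 0.840

p₁ = P(outcome | exposed) = 378/486 = 0.77778
p₀ = P(outcome | unexposed) = 152/1218 = 0.12479
Under exogeneity and monotonicity, PN = (p₁ − p₀) / p₁.
PN = (0.77778 − 0.12479) / 0.77778 = 0.65298 / 0.77778 ≈ 0.8395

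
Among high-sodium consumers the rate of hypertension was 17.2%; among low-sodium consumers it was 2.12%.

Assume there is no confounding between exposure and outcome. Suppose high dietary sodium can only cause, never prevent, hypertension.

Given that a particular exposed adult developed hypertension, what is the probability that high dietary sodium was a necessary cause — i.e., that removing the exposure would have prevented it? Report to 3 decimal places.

p₁ = 0.172, p₀ = 0.0212.
Under exogeneity and monotonicity, PN = (p₁ − p₀) / p₁.
PN = (0.172 − 0.0212) / 0.172 = 0.1508 / 0.172 ≈ 0.8767

PN ≈ 0.877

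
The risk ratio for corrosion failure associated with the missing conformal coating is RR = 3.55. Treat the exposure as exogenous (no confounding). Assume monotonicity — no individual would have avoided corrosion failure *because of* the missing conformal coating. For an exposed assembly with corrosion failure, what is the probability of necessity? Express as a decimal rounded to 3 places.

PN ≈ 0.718

Under exogeneity and monotonicity, PN = (RR − 1) / RR = 1 − 1/RR.
PN = (3.55 − 1) / 3.55 = 2.55 / 3.55 ≈ 0.7183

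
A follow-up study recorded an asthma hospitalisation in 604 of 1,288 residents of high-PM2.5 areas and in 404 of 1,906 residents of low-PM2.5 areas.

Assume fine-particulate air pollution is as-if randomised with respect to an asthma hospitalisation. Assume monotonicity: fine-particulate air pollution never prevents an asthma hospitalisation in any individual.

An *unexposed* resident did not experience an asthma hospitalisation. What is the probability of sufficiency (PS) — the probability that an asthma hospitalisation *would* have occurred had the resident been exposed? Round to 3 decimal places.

PS ≈ 0.326

p₁ = P(outcome | exposed) = 604/1288 = 0.46894
p₀ = P(outcome | unexposed) = 404/1906 = 0.21196
Under exogeneity and monotonicity, PS = (p₁ − p₀) / (1 − p₀).
PS = (0.46894 − 0.21196) / (1 − 0.21196) = 0.25698 / 0.78804 ≈ 0.3261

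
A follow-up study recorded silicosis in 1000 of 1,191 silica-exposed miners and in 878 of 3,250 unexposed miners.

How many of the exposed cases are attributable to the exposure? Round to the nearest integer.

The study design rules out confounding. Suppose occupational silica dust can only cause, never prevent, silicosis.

p₁ = P(outcome | exposed) = 1000/1191 = 0.83963
p₀ = P(outcome | unexposed) = 878/3250 = 0.27015
PN = (p₁ − p₀)/p₁ = (0.83963 − 0.27015) / 0.83963 ≈ 0.67825.
Attributable cases ≈ PN × (exposed cases) = 0.67825 × 1000 ≈ 678.25.

about 678 cases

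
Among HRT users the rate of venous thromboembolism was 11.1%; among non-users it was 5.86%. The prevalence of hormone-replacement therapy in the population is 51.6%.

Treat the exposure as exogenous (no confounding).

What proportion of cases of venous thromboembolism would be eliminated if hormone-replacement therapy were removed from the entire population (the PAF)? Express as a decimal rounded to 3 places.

p₁ = 0.111, p₀ = 0.0586.
Overall risk P(Y=1) = π·p₁ + (1−π)·p₀ = 0.516×0.111 + 0.484×0.0586 = 0.085638.
Under exogeneity, PAF = [P(Y=1) − p₀] / P(Y=1).
PAF = (0.085638 − 0.0586) / 0.085638 ≈ 0.3157

PAF ≈ 0.316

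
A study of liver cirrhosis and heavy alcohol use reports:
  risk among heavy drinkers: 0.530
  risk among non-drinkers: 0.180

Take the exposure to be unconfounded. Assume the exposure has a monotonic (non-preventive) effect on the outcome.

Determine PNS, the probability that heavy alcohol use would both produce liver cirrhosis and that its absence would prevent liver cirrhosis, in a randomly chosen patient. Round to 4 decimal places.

PNS ≈ 0.3500

Let p₁ = 0.53, p₀ = 0.18.
Under exogeneity and monotonicity, PNS = p₁ − p₀.
PNS = 0.53 − 0.18 = 0.35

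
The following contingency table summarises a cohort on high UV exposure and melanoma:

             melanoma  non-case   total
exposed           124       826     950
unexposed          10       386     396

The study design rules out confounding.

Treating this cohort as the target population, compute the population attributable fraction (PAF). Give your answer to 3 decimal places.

p₁ = P(outcome | exposed) = 124/950 = 0.13053
p₀ = P(outcome | unexposed) = 10/396 = 0.025253
Exposure prevalence π = 950/1346 = 0.70579; overall risk P(Y=1) = 0.099554.
Under exogeneity, PAF = [P(Y=1) − p₀]/P(Y=1).
PAF = (0.099554 − 0.025253) / 0.099554 ≈ 0.7463

PAF ≈ 0.746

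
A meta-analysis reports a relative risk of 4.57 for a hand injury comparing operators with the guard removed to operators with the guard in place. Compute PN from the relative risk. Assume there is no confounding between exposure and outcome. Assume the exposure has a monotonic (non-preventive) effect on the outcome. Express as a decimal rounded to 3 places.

PN ≈ 0.781

Under exogeneity and monotonicity, PN = (RR − 1) / RR = 1 − 1/RR.
PN = (4.57 − 1) / 4.57 = 3.57 / 4.57 ≈ 0.7812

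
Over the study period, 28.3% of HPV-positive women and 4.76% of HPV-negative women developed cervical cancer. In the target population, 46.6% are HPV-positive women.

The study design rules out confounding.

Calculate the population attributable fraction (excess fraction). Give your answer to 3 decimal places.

p₁ = 0.283, p₀ = 0.0476.
Overall risk P(Y=1) = π·p₁ + (1−π)·p₀ = 0.466×0.283 + 0.534×0.0476 = 0.1573.
Under exogeneity, PAF = [P(Y=1) − p₀] / P(Y=1).
PAF = (0.1573 − 0.0476) / 0.1573 ≈ 0.6974

PAF ≈ 0.697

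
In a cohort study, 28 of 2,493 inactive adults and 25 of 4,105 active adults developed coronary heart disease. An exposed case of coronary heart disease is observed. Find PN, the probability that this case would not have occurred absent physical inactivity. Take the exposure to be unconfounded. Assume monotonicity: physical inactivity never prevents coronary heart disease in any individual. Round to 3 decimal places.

PN ≈ 0.458

p₁ = P(outcome | exposed) = 28/2493 = 0.011231
p₀ = P(outcome | unexposed) = 25/4105 = 0.0060901
Under exogeneity and monotonicity, PN = (p₁ − p₀) / p₁.
PN = (0.011231 − 0.0060901) / 0.011231 = 0.0051413 / 0.011231 ≈ 0.4578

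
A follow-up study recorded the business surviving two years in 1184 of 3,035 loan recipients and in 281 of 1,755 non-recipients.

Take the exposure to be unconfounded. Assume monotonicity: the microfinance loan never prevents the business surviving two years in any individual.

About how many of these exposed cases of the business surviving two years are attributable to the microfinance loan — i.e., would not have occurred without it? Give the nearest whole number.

p₁ = P(outcome | exposed) = 1184/3035 = 0.39012
p₀ = P(outcome | unexposed) = 281/1755 = 0.16011
PN = (p₁ − p₀)/p₁ = (0.39012 − 0.16011) / 0.39012 ≈ 0.58957.
Attributable cases ≈ PN × (exposed cases) = 0.58957 × 1184 ≈ 698.05.

about 698 cases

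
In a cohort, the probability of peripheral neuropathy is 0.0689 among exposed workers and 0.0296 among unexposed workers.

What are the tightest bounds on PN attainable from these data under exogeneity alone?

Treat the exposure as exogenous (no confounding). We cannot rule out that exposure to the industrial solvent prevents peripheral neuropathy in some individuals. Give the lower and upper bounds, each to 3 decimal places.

Let p₁ = 0.0689, p₀ = 0.0296.
Under exogeneity alone the bounds on PN are max{0,(p₁−p₀)/p₁} ≤ PN ≤ min{1,(1−p₀)/p₁}.
  lower = (p₁ − p₀)/p₁ = 0.0393 / 0.0689 ≈ 0.5704
  upper = min{1, (1 − p₀)/p₁} = 0.9704 / 0.0689 ≈ 14.0842 → capped at 1

0.570 ≤ PN ≤ 1.000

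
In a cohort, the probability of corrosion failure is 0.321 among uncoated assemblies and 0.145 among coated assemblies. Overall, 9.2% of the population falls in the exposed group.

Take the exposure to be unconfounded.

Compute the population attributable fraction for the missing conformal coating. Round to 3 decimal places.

Let p₁ = 0.321, p₀ = 0.145.
Overall risk P(Y=1) = π·p₁ + (1−π)·p₀ = 0.092×0.321 + 0.908×0.145 = 0.16119.
Under exogeneity, PAF = [P(Y=1) − p₀] / P(Y=1).
PAF = (0.16119 − 0.145) / 0.16119 ≈ 0.1005

PAF ≈ 0.100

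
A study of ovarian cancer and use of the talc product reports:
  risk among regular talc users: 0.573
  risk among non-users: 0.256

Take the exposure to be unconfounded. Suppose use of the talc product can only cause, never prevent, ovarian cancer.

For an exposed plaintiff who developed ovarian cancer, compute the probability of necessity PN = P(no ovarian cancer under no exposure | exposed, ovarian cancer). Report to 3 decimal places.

PN ≈ 0.553

Let p₁ = 0.573, p₀ = 0.256.
Under exogeneity and monotonicity, PN = (p₁ − p₀) / p₁.
PN = (0.573 − 0.256) / 0.573 = 0.317 / 0.573 ≈ 0.5532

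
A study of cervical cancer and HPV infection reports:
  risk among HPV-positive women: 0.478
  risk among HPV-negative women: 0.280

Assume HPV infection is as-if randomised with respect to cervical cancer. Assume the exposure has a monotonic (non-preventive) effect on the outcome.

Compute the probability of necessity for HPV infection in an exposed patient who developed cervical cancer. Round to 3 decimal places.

PN ≈ 0.414

Let p₁ = 0.478, p₀ = 0.28.
Under exogeneity and monotonicity, PN = (p₁ − p₀) / p₁.
PN = (0.478 − 0.28) / 0.478 = 0.198 / 0.478 ≈ 0.4142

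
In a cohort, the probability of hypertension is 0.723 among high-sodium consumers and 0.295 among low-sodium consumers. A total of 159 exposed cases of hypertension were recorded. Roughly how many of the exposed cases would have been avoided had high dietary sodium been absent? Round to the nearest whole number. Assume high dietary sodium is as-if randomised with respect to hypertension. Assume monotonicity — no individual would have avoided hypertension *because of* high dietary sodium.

about 94 cases

Let p₁ = 0.723, p₀ = 0.295.
PN = (p₁ − p₀)/p₁ = (0.723 − 0.295) / 0.723 ≈ 0.59198.
Attributable cases ≈ PN × (exposed cases) = 0.59198 × 159 ≈ 94.12.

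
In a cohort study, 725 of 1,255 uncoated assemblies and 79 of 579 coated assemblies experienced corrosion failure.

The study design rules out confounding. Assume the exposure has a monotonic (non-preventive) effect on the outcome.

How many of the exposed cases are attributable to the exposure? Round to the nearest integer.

p₁ = P(outcome | exposed) = 725/1255 = 0.57769
p₀ = P(outcome | unexposed) = 79/579 = 0.13644
PN = (p₁ − p₀)/p₁ = (0.57769 − 0.13644) / 0.57769 ≈ 0.76381.
Attributable cases ≈ PN × (exposed cases) = 0.76381 × 725 ≈ 553.77.

about 554 cases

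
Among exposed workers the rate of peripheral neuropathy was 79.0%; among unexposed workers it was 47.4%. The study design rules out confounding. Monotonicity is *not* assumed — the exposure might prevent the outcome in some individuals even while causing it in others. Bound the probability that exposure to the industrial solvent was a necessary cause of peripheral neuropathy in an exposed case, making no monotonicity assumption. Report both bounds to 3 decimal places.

p₁ = 0.79, p₀ = 0.474.
Under exogeneity alone the bounds on PN are max{0,(p₁−p₀)/p₁} ≤ PN ≤ min{1,(1−p₀)/p₁}.
  lower = (p₁ − p₀)/p₁ = 0.316 / 0.79 ≈ 0.4000
  upper = min{1, (1 − p₀)/p₁} = 0.526 / 0.79 ≈ 0.6658

0.400 ≤ PN ≤ 0.666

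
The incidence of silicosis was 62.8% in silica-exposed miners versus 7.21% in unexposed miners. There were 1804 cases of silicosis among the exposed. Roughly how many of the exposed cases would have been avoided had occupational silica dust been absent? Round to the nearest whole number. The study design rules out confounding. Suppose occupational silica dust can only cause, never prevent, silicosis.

about 1597 cases

p₁ = 0.628, p₀ = 0.0721.
PN = (p₁ − p₀)/p₁ = (0.628 − 0.0721) / 0.628 ≈ 0.88519.
Attributable cases ≈ PN × (exposed cases) = 0.88519 × 1804 ≈ 1596.88.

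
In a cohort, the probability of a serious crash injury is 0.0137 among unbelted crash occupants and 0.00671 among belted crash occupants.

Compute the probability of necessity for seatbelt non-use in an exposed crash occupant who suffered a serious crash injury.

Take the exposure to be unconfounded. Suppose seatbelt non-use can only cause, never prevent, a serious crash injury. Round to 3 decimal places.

Let p₁ = 0.0137, p₀ = 0.00671.
Under exogeneity and monotonicity, PN = (p₁ − p₀) / p₁.
PN = (0.0137 − 0.00671) / 0.0137 = 0.00699 / 0.0137 ≈ 0.5102

PN ≈ 0.510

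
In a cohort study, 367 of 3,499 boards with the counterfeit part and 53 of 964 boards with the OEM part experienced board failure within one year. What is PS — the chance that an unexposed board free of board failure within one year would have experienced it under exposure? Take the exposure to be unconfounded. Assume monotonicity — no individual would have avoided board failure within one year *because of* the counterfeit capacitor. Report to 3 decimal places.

PS ≈ 0.053

p₁ = P(outcome | exposed) = 367/3499 = 0.10489
p₀ = P(outcome | unexposed) = 53/964 = 0.054979
Under exogeneity and monotonicity, PS = (p₁ − p₀) / (1 − p₀).
PS = (0.10489 − 0.054979) / (1 − 0.054979) = 0.049908 / 0.94502 ≈ 0.0528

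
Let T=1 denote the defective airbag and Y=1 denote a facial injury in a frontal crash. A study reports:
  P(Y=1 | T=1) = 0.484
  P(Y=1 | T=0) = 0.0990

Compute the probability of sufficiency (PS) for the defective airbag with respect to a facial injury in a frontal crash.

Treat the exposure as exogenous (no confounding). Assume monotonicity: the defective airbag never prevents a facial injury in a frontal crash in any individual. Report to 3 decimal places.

PS ≈ 0.427

Let p₁ = 0.484, p₀ = 0.099.
Under exogeneity and monotonicity, PS = (p₁ − p₀) / (1 − p₀).
PS = (0.484 − 0.099) / (1 − 0.099) = 0.385 / 0.901 ≈ 0.4273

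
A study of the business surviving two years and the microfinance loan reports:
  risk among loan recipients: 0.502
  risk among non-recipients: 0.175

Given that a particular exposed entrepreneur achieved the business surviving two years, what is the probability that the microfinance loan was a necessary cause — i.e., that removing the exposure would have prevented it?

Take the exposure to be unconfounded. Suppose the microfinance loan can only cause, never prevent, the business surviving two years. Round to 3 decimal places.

Let p₁ = 0.502, p₀ = 0.175.
Under exogeneity and monotonicity, PN = (p₁ − p₀) / p₁.
PN = (0.502 − 0.175) / 0.502 = 0.327 / 0.502 ≈ 0.6514

PN ≈ 0.651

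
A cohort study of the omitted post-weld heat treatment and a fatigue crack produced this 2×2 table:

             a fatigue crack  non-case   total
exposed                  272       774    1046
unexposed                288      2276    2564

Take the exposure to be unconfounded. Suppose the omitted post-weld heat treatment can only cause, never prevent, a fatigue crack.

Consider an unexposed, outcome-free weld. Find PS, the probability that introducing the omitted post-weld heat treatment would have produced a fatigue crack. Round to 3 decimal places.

PS ≈ 0.166

p₁ = P(outcome | exposed) = 272/1046 = 0.26004
p₀ = P(outcome | unexposed) = 288/2564 = 0.11232
Under exogeneity and monotonicity, PS = (p₁ − p₀) / (1 − p₀).
PS = (0.26004 − 0.11232) / (1 − 0.11232) = 0.14771 / 0.88768 ≈ 0.1664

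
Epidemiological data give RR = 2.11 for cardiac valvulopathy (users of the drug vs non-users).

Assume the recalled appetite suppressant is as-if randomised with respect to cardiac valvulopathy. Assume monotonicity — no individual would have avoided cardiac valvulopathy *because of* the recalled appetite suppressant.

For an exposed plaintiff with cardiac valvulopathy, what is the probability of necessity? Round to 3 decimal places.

Under exogeneity and monotonicity, PN = (RR − 1) / RR = 1 − 1/RR.
PN = (2.11 − 1) / 2.11 = 1.11 / 2.11 ≈ 0.5261

PN ≈ 0.526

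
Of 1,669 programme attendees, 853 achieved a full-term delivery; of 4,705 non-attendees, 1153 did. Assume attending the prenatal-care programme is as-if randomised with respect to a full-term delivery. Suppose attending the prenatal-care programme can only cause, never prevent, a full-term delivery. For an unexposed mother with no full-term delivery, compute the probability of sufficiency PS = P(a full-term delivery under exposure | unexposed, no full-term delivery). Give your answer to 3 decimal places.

p₁ = P(outcome | exposed) = 853/1669 = 0.51108
p₀ = P(outcome | unexposed) = 1153/4705 = 0.24506
Under exogeneity and monotonicity, PS = (p₁ − p₀) / (1 − p₀).
PS = (0.51108 − 0.24506) / (1 − 0.24506) = 0.26603 / 0.75494 ≈ 0.3524

PS ≈ 0.352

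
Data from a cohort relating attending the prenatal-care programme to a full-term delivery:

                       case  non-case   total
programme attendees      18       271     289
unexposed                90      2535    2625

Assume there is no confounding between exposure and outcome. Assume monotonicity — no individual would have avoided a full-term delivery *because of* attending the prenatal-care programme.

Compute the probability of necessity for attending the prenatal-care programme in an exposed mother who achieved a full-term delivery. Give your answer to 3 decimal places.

p₁ = P(outcome | exposed) = 18/289 = 0.062284
p₀ = P(outcome | unexposed) = 90/2625 = 0.034286
Under exogeneity and monotonicity, PN = (p₁ − p₀) / p₁.
PN = (0.062284 − 0.034286) / 0.062284 = 0.027998 / 0.062284 ≈ 0.4495

PN ≈ 0.450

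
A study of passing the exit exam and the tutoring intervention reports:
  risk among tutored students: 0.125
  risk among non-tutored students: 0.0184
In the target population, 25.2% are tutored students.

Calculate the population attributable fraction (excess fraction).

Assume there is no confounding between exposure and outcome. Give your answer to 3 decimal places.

Let p₁ = 0.125, p₀ = 0.0184.
Overall risk P(Y=1) = π·p₁ + (1−π)·p₀ = 0.252×0.125 + 0.748×0.0184 = 0.045263.
Under exogeneity, PAF = [P(Y=1) − p₀] / P(Y=1).
PAF = (0.045263 − 0.0184) / 0.045263 ≈ 0.5935

PAF ≈ 0.593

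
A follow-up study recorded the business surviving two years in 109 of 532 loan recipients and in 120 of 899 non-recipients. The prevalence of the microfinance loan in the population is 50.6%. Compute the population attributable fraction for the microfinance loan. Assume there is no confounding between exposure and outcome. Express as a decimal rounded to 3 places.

p₁ = P(outcome | exposed) = 109/532 = 0.20489
p₀ = P(outcome | unexposed) = 120/899 = 0.13348
Overall risk P(Y=1) = π·p₁ + (1−π)·p₀ = 0.506×0.20489 + 0.494×0.13348 = 0.16961.
Under exogeneity, PAF = [P(Y=1) − p₀] / P(Y=1).
PAF = (0.16961 − 0.13348) / 0.16961 ≈ 0.2130

PAF ≈ 0.213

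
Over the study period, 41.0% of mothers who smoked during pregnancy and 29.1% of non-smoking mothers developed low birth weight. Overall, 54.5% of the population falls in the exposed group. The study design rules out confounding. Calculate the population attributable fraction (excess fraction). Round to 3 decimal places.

PAF ≈ 0.182

p₁ = 0.41, p₀ = 0.291.
Overall risk P(Y=1) = π·p₁ + (1−π)·p₀ = 0.545×0.41 + 0.455×0.291 = 0.35586.
Under exogeneity, PAF = [P(Y=1) − p₀] / P(Y=1).
PAF = (0.35586 − 0.291) / 0.35586 ≈ 0.1823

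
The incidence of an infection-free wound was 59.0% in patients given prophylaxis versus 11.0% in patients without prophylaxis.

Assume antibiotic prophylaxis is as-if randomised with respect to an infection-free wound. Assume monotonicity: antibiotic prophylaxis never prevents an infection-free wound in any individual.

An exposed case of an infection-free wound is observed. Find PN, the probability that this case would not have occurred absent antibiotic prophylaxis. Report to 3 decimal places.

PN ≈ 0.814

p₁ = 0.59, p₀ = 0.11.
Under exogeneity and monotonicity, PN = (p₁ − p₀) / p₁.
PN = (0.59 − 0.11) / 0.59 = 0.48 / 0.59 ≈ 0.8136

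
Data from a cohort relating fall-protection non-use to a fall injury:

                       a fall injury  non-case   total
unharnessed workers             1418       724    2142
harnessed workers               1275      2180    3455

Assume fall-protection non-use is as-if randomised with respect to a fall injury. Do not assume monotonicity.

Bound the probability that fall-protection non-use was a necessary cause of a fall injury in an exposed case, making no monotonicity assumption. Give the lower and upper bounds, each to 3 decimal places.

p₁ = P(outcome | exposed) = 1418/2142 = 0.662
p₀ = P(outcome | unexposed) = 1275/3455 = 0.36903
Under exogeneity alone the bounds on PN are max{0,(p₁−p₀)/p₁} ≤ PN ≤ min{1,(1−p₀)/p₁}.
  lower = (p₁ − p₀)/p₁ = 0.29297 / 0.662 ≈ 0.4426
  upper = min{1, (1 − p₀)/p₁} = 0.63097 / 0.662 ≈ 0.9531

0.443 ≤ PN ≤ 0.953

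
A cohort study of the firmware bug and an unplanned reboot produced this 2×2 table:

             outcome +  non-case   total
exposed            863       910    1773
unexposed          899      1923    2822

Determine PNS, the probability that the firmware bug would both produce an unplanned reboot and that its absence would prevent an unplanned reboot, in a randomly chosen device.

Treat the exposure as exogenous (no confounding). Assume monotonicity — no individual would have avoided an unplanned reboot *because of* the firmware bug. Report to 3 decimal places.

PNS ≈ 0.168

p₁ = P(outcome | exposed) = 863/1773 = 0.48675
p₀ = P(outcome | unexposed) = 899/2822 = 0.31857
Under exogeneity and monotonicity, PNS = p₁ − p₀.
PNS = 0.48675 − 0.31857 = 0.16818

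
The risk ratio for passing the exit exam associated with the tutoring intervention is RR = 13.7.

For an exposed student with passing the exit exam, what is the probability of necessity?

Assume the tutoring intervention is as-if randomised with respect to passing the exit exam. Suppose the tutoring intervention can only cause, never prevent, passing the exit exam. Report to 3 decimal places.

PN ≈ 0.927

Under exogeneity and monotonicity, PN = (RR − 1) / RR = 1 − 1/RR.
PN = (13.7 − 1) / 13.7 = 12.7 / 13.7 ≈ 0.9270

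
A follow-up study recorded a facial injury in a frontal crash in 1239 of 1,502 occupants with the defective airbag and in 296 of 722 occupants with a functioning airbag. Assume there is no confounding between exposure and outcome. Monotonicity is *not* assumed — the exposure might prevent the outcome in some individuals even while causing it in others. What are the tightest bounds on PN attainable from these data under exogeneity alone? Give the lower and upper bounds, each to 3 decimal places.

p₁ = P(outcome | exposed) = 1239/1502 = 0.8249
p₀ = P(outcome | unexposed) = 296/722 = 0.40997
Under exogeneity alone the bounds on PN are max{0,(p₁−p₀)/p₁} ≤ PN ≤ min{1,(1−p₀)/p₁}.
  lower = (p₁ − p₀)/p₁ = 0.41493 / 0.8249 ≈ 0.5030
  upper = min{1, (1 − p₀)/p₁} = 0.59003 / 0.8249 ≈ 0.7153

0.503 ≤ PN ≤ 0.715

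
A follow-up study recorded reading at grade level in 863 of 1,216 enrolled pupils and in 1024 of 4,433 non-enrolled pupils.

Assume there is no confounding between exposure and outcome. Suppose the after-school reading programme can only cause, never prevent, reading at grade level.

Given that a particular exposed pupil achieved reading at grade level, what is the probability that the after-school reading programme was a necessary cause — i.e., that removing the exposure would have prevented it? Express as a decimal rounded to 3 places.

PN ≈ 0.675

p₁ = P(outcome | exposed) = 863/1216 = 0.7097
p₀ = P(outcome | unexposed) = 1024/4433 = 0.23099
Under exogeneity and monotonicity, PN = (p₁ − p₀) / p₁.
PN = (0.7097 − 0.23099) / 0.7097 = 0.47871 / 0.7097 ≈ 0.6745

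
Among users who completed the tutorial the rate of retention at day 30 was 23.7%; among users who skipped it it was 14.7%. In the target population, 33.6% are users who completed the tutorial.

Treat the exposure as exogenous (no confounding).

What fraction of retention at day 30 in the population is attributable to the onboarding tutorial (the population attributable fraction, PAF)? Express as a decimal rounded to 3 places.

p₁ = 0.237, p₀ = 0.147.
Overall risk P(Y=1) = π·p₁ + (1−π)·p₀ = 0.336×0.237 + 0.664×0.147 = 0.17724.
Under exogeneity, PAF = [P(Y=1) − p₀] / P(Y=1).
PAF = (0.17724 − 0.147) / 0.17724 ≈ 0.1706

PAF ≈ 0.171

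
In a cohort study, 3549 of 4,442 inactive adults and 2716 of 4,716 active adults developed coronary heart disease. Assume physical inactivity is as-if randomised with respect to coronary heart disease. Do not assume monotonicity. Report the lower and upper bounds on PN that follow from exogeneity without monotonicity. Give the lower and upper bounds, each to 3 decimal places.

0.279 ≤ PN ≤ 0.531

p₁ = P(outcome | exposed) = 3549/4442 = 0.79896
p₀ = P(outcome | unexposed) = 2716/4716 = 0.57591
Under exogeneity alone the bounds on PN are max{0,(p₁−p₀)/p₁} ≤ PN ≤ min{1,(1−p₀)/p₁}.
  lower = (p₁ − p₀)/p₁ = 0.22305 / 0.79896 ≈ 0.2792
  upper = min{1, (1 − p₀)/p₁} = 0.42409 / 0.79896 ≈ 0.5308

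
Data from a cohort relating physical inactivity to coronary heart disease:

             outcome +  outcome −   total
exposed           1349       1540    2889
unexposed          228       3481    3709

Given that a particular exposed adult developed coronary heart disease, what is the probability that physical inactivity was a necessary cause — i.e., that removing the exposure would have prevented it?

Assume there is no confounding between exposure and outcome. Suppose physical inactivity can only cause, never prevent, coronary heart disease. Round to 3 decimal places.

PN ≈ 0.868

p₁ = P(outcome | exposed) = 1349/2889 = 0.46694
p₀ = P(outcome | unexposed) = 228/3709 = 0.061472
Under exogeneity and monotonicity, PN = (p₁ − p₀)/p₁.
PN = (0.46694 − 0.061472) / 0.46694 ≈ 0.8684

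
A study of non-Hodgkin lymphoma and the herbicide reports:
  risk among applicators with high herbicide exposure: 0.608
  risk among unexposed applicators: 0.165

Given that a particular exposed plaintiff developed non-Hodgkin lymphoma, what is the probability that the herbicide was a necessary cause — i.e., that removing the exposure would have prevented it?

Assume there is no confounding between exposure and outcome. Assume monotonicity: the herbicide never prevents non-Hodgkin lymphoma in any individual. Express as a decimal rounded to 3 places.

Let p₁ = 0.608, p₀ = 0.165.
Under exogeneity and monotonicity, PN = (p₁ − p₀) / p₁.
PN = (0.608 − 0.165) / 0.608 = 0.443 / 0.608 ≈ 0.7286

PN ≈ 0.729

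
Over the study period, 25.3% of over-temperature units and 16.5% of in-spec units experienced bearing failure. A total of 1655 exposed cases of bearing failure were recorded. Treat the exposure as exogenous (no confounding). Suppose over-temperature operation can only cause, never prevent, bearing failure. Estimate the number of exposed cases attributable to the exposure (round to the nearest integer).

about 576 cases

p₁ = 0.253, p₀ = 0.165.
PN = (p₁ − p₀)/p₁ = (0.253 − 0.165) / 0.253 ≈ 0.34783.
Attributable cases ≈ PN × (exposed cases) = 0.34783 × 1655 ≈ 575.65.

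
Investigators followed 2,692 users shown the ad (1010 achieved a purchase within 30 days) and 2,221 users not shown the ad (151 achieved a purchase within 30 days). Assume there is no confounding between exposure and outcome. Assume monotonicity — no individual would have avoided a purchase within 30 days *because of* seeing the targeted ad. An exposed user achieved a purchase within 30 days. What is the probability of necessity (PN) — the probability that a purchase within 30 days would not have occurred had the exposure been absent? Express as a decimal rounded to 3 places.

p₁ = P(outcome | exposed) = 1010/2692 = 0.37519
p₀ = P(outcome | unexposed) = 151/2221 = 0.067987
Under exogeneity and monotonicity, PN = (p₁ − p₀) / p₁.
PN = (0.37519 − 0.067987) / 0.37519 = 0.3072 / 0.37519 ≈ 0.8188

PN ≈ 0.819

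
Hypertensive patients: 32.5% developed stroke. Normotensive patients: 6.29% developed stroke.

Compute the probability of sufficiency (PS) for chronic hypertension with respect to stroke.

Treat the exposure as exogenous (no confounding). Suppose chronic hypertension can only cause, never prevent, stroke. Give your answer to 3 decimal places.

PS ≈ 0.280

p₁ = 0.325, p₀ = 0.0629.
Under exogeneity and monotonicity, PS = (p₁ − p₀) / (1 − p₀).
PS = (0.325 − 0.0629) / (1 − 0.0629) = 0.2621 / 0.9371 ≈ 0.2797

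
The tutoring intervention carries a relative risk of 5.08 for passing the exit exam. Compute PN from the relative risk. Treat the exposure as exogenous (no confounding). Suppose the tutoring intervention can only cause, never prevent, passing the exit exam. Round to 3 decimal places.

Under exogeneity and monotonicity, PN = (RR − 1) / RR = 1 − 1/RR.
PN = (5.08 − 1) / 5.08 = 4.08 / 5.08 ≈ 0.8031

PN ≈ 0.803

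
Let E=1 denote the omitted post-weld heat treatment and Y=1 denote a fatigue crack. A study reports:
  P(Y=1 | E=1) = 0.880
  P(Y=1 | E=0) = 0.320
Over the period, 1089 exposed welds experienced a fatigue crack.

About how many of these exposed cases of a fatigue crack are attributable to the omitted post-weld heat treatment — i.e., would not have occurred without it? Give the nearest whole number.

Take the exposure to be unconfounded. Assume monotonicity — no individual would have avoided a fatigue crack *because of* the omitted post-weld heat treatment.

about 693 cases

Let p₁ = 0.88, p₀ = 0.32.
PN = (p₁ − p₀)/p₁ = (0.88 − 0.32) / 0.88 ≈ 0.63636.
Attributable cases ≈ PN × (exposed cases) = 0.63636 × 1089 ≈ 693.00.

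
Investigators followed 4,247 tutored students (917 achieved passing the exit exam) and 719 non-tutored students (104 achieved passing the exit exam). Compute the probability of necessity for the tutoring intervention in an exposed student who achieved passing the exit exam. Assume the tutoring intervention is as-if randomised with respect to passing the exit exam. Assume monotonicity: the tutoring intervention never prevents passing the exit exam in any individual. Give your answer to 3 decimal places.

PN ≈ 0.330

p₁ = P(outcome | exposed) = 917/4247 = 0.21592
p₀ = P(outcome | unexposed) = 104/719 = 0.14465
Under exogeneity and monotonicity, PN = (p₁ − p₀) / p₁.
PN = (0.21592 − 0.14465) / 0.21592 = 0.071272 / 0.21592 ≈ 0.3301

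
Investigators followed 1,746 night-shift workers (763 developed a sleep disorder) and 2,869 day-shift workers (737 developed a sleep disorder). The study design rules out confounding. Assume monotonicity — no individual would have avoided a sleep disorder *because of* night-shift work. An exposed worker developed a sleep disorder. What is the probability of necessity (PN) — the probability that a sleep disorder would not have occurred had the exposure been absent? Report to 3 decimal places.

p₁ = P(outcome | exposed) = 763/1746 = 0.437
p₀ = P(outcome | unexposed) = 737/2869 = 0.25688
Under exogeneity and monotonicity, PN = (p₁ − p₀) / p₁.
PN = (0.437 − 0.25688) / 0.437 = 0.18011 / 0.437 ≈ 0.4122

PN ≈ 0.412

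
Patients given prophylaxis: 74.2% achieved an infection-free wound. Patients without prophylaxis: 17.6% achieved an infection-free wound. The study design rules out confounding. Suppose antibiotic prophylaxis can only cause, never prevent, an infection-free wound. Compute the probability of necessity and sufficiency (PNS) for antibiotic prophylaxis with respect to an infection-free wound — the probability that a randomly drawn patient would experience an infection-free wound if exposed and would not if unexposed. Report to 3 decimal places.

PNS ≈ 0.566

p₁ = 0.742, p₀ = 0.176.
Under exogeneity and monotonicity, PNS = p₁ − p₀.
PNS = 0.742 − 0.176 = 0.566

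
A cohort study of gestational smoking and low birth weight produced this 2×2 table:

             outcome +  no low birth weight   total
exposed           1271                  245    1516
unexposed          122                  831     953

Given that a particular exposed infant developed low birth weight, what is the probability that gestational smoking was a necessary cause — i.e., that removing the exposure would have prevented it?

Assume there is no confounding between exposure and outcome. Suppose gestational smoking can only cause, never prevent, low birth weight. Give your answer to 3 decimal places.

PN ≈ 0.847

p₁ = P(outcome | exposed) = 1271/1516 = 0.83839
p₀ = P(outcome | unexposed) = 122/953 = 0.12802
Under exogeneity and monotonicity, PN = (p₁ − p₀)/p₁.
PN = (0.83839 − 0.12802) / 0.83839 ≈ 0.8473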